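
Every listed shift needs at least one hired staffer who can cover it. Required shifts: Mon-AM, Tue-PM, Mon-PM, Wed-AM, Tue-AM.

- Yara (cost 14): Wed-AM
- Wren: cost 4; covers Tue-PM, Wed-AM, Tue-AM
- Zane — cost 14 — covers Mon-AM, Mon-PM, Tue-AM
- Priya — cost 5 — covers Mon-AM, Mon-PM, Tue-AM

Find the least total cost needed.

Choose Wren and Priya: together they cover Mon-AM, Tue-PM, Mon-PM, Wed-AM, Tue-AM — every shift.
Total cost: 4 + 5 = 9.
No cover costs less than 9.

9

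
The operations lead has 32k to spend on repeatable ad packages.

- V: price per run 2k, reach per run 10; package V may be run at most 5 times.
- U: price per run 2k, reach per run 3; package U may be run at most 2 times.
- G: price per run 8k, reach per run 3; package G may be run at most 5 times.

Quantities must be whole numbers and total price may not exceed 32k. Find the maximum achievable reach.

62

V has the best ratio (10/2); taking only V gives at most 5×10 = 50 (stopped by the supply cap of 5).
Mixing does better — 5×V, 2×U, and 2×G: price 30 ≤ 32, reach 5·10 + 2·3 + 2·3 = 62.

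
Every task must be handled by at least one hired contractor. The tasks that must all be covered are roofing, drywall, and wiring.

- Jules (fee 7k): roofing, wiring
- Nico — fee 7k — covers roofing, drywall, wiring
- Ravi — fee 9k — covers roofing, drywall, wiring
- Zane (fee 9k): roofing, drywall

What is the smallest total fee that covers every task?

Nico alone covers roofing, drywall, wiring — every task.
Total fee: 7.

7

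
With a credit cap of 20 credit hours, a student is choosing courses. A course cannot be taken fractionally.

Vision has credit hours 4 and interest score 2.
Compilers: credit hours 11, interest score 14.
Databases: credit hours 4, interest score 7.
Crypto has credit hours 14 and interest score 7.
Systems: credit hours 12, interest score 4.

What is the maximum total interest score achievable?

23

Allowing fractional choices, the relaxed optimum would be about 23.5, but courses are indivisible.
Compilers + Databases: credit hours 11 + 4 = 15 ≤ 20, interest score 14 + 7 = 21.
Vision + Compilers: credit hours 4 + 11 = 15 ≤ 20, interest score 2 + 14 = 16.
Vision + Compilers + Databases: credit hours 4 + 11 + 4 = 19 ≤ 20, interest score 2 + 14 + 7 = 23.
Best is Vision, Compilers, and Databases with total interest score 23.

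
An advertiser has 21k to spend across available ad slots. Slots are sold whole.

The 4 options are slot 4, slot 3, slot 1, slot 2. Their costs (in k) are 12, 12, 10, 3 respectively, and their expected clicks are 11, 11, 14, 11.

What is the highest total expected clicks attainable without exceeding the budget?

slot 3 + slot 2: cost 12 + 3 = 15 ≤ 21, expected clicks 11 + 11 = 22.
slot 4 + slot 2: cost 12 + 3 = 15 ≤ 21, expected clicks 11 + 11 = 22.
slot 1 + slot 2: cost 10 + 3 = 13 ≤ 21, expected clicks 14 + 11 = 25.
Best is slot 1 and slot 2 with total expected clicks 25.

25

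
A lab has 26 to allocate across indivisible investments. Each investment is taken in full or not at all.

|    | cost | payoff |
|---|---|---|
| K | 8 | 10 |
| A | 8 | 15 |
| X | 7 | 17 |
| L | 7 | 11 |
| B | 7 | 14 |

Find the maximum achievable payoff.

Allowing fractional choices, the relaxed optimum would be about 52.3, but investments are indivisible.
A + X + L: cost 8 + 7 + 7 = 22 ≤ 26, payoff 15 + 17 + 11 = 43.
A + X + B: cost 8 + 7 + 7 = 22 ≤ 26, payoff 15 + 17 + 14 = 46.
Best is A, X, and B with total payoff 46.

46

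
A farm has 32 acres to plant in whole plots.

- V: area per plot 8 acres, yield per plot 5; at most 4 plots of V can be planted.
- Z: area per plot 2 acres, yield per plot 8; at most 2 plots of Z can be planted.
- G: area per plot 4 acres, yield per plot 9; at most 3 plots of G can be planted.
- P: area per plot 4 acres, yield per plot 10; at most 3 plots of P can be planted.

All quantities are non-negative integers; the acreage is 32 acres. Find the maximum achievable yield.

73

1×V, 2×Z, 2×G, and 3×P: area 32 ≤ 32, yield 1·5 + 2·8 + 2·9 + 3·10 = 69.
2×Z, 3×G, and 3×P: area 28 ≤ 32, yield 2·8 + 3·9 + 3·10 = 73.
Best is 73.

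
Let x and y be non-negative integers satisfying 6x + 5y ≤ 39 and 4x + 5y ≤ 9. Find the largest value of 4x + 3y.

Relaxing integrality, the LP optimum is 9.00 at (x,y) = (2.25, 0), which is not an integer point.
(x,y)=(2,0): 6·2+5·0=12≤39, 4·2+5·0=8≤9, objective 8.
(x,y)=(1,1): 6·1+5·1=11≤39, 4·1+5·1=9≤9, objective 7.
No feasible integer point exceeds 8.

8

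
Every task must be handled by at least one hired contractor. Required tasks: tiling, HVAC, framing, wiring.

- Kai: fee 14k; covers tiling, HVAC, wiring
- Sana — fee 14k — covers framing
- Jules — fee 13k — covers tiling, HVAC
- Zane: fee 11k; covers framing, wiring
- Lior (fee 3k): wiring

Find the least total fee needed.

The greedy cost-per-new-task heuristic would pick Lior, Jules, and Zane for 27, but a cheaper cover exists.
Choose Jules and Zane: together they cover tiling, HVAC, framing, wiring — every task.
Total fee: 13 + 11 = 24.
No cover costs less than 24.

24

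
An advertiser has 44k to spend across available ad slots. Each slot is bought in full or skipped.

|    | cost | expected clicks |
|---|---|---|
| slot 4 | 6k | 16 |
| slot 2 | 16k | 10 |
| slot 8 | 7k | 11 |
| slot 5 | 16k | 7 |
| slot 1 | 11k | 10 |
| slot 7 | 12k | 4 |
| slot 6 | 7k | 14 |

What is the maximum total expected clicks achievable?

Take slot 4, slot 8, slot 1, slot 7, and slot 6: cost 6 + 7 + 11 + 12 + 7 = 43 ≤ 44, expected clicks 16 + 11 + 10 + 4 + 14 = 55.
No other feasible combination does better.

55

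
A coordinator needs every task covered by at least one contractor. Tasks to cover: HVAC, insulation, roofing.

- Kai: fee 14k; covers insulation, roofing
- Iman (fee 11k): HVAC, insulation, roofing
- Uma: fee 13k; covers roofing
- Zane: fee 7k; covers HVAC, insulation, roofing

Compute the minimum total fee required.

This is a weighted set-cover instance.
Zane alone covers HVAC, insulation, roofing — every task.
Total fee: 7.
No cover costs less than 7.

7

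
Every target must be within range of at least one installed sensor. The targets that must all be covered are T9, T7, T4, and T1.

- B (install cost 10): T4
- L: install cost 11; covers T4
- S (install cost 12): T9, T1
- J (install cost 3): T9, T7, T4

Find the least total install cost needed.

Choose S and J: together they cover T9, T7, T4, T1 — every target.
Total install cost: 12 + 3 = 15.
No cover costs less than 15.

15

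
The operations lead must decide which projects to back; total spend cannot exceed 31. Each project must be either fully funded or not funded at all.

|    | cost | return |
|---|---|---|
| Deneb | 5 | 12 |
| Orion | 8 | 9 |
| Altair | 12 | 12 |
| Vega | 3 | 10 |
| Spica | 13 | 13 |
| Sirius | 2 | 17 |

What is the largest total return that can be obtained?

Deneb + Orion + Vega + Spica + Sirius: cost 5 + 8 + 3 + 13 + 2 = 31 ≤ 31, return 12 + 9 + 10 + 13 + 17 = 61.
Deneb + Orion + Altair + Vega + Sirius: cost 5 + 8 + 12 + 3 + 2 = 30 ≤ 31, return 12 + 9 + 12 + 10 + 17 = 60.
Best is Deneb, Orion, Vega, Spica, and Sirius with total return 61.

61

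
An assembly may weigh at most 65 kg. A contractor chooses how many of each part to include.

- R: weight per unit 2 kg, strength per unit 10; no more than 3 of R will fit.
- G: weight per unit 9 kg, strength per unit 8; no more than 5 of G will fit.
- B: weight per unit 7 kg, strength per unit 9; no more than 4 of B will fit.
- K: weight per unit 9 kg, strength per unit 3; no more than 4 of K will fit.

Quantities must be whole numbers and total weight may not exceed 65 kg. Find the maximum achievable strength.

This is a bounded integer knapsack.
3×R, 4×G, and 3×B: weight 63 ≤ 65, strength 3·10 + 4·8 + 3·9 = 89.
3×R, 3×G, and 4×B: weight 61 ≤ 65, strength 3·10 + 3·8 + 4·9 = 90.
Best is 90.

90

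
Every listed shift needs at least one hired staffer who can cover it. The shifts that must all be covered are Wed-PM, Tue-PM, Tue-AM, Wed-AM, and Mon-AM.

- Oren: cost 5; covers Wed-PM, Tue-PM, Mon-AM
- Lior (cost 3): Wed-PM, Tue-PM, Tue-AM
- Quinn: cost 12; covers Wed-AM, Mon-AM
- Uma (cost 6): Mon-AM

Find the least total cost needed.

15

The greedy cost-per-new-shift heuristic would pick Lior, Oren, and Quinn for 20, but a cheaper cover exists.
Choose Lior and Quinn: together they cover Wed-PM, Tue-PM, Tue-AM, Wed-AM, Mon-AM — every shift.
Total cost: 3 + 12 = 15.
No cover costs less than 15.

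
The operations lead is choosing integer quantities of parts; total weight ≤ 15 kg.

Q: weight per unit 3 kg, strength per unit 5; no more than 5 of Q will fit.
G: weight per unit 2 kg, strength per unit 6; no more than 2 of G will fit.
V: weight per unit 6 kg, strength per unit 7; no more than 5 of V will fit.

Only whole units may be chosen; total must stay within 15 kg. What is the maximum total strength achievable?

27

3×Q and 2×G: weight 13 ≤ 15, strength 3·5 + 2·6 = 27.
4×Q and 1×G: weight 14 ≤ 15, strength 4·5 + 1·6 = 26.
Best is 27.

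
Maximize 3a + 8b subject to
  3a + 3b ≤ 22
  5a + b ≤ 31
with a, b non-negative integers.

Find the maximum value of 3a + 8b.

56

Relaxing integrality, the LP optimum is 58.67 at (a,b) = (0, 7.33), which is not an integer point.
(a,b)=(0,7): 3·0+3·7=21≤22, 5·0+1·7=7≤31, objective 56.
(a,b)=(1,6): 3·1+3·6=21≤22, 5·1+1·6=11≤31, objective 51.
Maximum is 56 at (a,b)=(0,7).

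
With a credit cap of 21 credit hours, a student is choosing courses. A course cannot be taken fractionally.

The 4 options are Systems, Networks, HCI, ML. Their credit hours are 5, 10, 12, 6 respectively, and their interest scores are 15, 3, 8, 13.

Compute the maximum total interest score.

31

Take Systems, Networks, and ML: credit hours 5 + 10 + 6 = 21 ≤ 21, interest score 15 + 3 + 13 = 31.
No other feasible combination does better.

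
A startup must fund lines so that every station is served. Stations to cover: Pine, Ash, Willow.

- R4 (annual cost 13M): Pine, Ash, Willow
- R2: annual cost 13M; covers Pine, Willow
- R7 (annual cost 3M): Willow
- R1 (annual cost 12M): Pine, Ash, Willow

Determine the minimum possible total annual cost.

12

R1 alone covers Pine, Ash, Willow — every station.
Total annual cost: 12.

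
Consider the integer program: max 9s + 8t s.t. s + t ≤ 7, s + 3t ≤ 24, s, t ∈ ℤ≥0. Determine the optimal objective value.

63

(s,t)=(7,0): 1·7+1·0=7≤7, 1·7+3·0=7≤24, objective 63.
(s,t)=(6,1): 1·6+1·1=7≤7, 1·6+3·1=9≤24, objective 62.
No feasible integer point exceeds 63.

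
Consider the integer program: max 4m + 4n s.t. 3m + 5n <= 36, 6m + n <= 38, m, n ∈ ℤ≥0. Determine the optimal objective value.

36

(m,n)=(5,4): 3·5+5·4=35≤36, 6·5+1·4=34≤38, objective 36.
(m,n)=(4,4): 3·4+5·4=32≤36, 6·4+1·4=28≤38, objective 32.
(m,n)=(6,2): 3·6+5·2=28≤36, 6·6+1·2=38≤38, objective 32.
The best lattice point is (5,4), giving 36.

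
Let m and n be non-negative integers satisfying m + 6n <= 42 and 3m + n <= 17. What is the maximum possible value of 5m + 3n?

(m,n)=(4,5): 1·4+6·5=34≤42, 3·4+1·5=17≤17, objective 35.
(m,n)=(3,6): 1·3+6·6=39≤42, 3·3+1·6=15≤17, objective 33.
(m,n)=(4,4): 1·4+6·4=28≤42, 3·4+1·4=16≤17, objective 32.
(m,n)=(3,5): 1·3+6·5=33≤42, 3·3+1·5=14≤17, objective 30.
No feasible integer point exceeds 35.

35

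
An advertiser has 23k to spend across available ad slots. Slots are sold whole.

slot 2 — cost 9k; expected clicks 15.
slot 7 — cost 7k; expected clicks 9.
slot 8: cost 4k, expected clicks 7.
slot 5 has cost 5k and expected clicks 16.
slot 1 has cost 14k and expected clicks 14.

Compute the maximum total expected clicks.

Take slot 2, slot 7, and slot 5: cost 9 + 7 + 5 = 21 ≤ 23, expected clicks 15 + 9 + 16 = 40.
No other feasible combination does better.

40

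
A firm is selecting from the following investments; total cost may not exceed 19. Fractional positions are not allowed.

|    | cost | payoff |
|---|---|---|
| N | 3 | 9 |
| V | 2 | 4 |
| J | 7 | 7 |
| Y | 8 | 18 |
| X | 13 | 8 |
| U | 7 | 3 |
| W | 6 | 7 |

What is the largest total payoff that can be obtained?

N + Y + W: cost 3 + 8 + 6 = 17 ≤ 19, payoff 9 + 18 + 7 = 34.
N + J + Y: cost 3 + 7 + 8 = 18 ≤ 19, payoff 9 + 7 + 18 = 34.
N + V + Y + W: cost 3 + 2 + 8 + 6 = 19 ≤ 19, payoff 9 + 4 + 18 + 7 = 38.
Best is N, V, Y, and W with total payoff 38.

38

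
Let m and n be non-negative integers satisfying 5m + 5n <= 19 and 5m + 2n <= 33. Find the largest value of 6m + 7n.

21

The continuous relaxation peaks at (0, 3.8) with value 26.60; rounding to a feasible lattice point costs some objective.
(m,n)=(0,3): 5·0+5·3=15≤19, 5·0+2·3=6≤33, objective 21.
(m,n)=(1,2): 5·1+5·2=15≤19, 5·1+2·2=9≤33, objective 20.
(m,n)=(0,2): 5·0+5·2=10≤19, 5·0+2·2=4≤33, objective 14.
Maximum is 21 at (m,n)=(0,3).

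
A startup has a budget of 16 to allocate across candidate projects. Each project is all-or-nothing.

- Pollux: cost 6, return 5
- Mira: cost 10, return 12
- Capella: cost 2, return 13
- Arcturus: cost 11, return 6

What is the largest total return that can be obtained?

25

Allowing fractional choices, the relaxed optimum would be about 28.3, but projects are indivisible.
Pollux + Capella: cost 6 + 2 = 8 ≤ 16, return 5 + 13 = 18.
Mira + Capella: cost 10 + 2 = 12 ≤ 16, return 12 + 13 = 25.
Capella + Arcturus: cost 2 + 11 = 13 ≤ 16, return 13 + 6 = 19.
Best is Mira and Capella with total return 25.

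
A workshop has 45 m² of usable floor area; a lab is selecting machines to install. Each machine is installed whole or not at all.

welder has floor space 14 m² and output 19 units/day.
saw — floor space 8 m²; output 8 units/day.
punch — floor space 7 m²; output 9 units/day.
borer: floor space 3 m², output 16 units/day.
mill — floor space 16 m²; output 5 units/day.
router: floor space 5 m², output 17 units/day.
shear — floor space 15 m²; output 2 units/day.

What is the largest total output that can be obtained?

Allowing fractional choices, the relaxed optimum would be about 71.5, but machines are indivisible.
welder + punch + borer + router + shear: floor space 14 + 7 + 3 + 5 + 15 = 44 ≤ 45, output 19 + 9 + 16 + 17 + 2 = 63.
welder + punch + borer + mill + router: floor space 14 + 7 + 3 + 16 + 5 = 45 ≤ 45, output 19 + 9 + 16 + 5 + 17 = 66.
welder + saw + punch + borer + router: floor space 14 + 8 + 7 + 3 + 5 = 37 ≤ 45, output 19 + 8 + 9 + 16 + 17 = 69.
Best is welder, saw, punch, borer, and router with total output 69.

69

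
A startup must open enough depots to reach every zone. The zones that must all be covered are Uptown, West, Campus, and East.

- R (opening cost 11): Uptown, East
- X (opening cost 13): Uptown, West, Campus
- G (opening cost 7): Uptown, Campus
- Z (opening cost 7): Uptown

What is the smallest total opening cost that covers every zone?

24

The greedy cost-per-new-zone heuristic would pick G, R, and X for 31, but a cheaper cover exists.
Choose R and X: together they cover Uptown, West, Campus, East — every zone.
Total opening cost: 11 + 13 = 24.
No cover costs less than 24.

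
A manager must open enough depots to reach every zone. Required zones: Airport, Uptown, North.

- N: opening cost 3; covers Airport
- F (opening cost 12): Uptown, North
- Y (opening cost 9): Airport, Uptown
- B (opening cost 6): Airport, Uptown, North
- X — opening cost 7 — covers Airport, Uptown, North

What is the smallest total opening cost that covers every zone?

B alone covers Airport, Uptown, North — every zone.
Total opening cost: 6.
No cover costs less than 6.

6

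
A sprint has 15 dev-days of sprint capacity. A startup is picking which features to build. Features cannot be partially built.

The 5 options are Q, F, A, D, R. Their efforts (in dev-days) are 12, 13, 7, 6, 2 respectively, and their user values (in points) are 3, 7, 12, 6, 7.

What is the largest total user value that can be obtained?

25

A + D: effort 7 + 6 = 13 ≤ 15, user value 12 + 6 = 18.
A + D + R: effort 7 + 6 + 2 = 15 ≤ 15, user value 12 + 6 + 7 = 25.
A + R: effort 7 + 2 = 9 ≤ 15, user value 12 + 7 = 19.
Best is A, D, and R with total user value 25.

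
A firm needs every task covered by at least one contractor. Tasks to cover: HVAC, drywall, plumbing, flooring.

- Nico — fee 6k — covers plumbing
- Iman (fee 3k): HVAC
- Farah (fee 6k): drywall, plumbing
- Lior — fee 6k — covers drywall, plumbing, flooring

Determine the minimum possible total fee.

This is an integer covering problem.
Choose Iman and Lior: together they cover HVAC, drywall, plumbing, flooring — every task.
Total fee: 3 + 6 = 9.
No cover costs less than 9.

9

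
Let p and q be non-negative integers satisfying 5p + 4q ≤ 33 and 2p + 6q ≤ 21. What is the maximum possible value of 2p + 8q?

26

The continuous relaxation peaks at (0, 3.5) with value 28.00; rounding to a feasible lattice point costs some objective.
(p,q)=(1,3): 5·1+4·3=17≤33, 2·1+6·3=20≤21, objective 26.
(p,q)=(0,3): 5·0+4·3=12≤33, 2·0+6·3=18≤21, objective 24.
(p,q)=(2,2): 5·2+4·2=18≤33, 2·2+6·2=16≤21, objective 20.
Maximum is 26 at (p,q)=(1,3).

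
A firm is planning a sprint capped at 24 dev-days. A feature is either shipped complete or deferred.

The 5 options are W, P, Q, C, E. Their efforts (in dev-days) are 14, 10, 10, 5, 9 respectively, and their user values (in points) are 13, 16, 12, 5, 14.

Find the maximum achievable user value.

Take P, C, and E: effort 10 + 5 + 9 = 24 ≤ 24, user value 16 + 5 + 14 = 35.
No other feasible combination does better.

35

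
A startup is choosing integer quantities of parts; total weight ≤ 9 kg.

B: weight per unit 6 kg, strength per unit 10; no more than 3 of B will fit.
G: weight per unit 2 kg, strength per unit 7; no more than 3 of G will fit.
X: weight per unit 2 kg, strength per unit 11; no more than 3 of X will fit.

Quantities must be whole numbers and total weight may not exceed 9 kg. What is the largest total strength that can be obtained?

40

Take 1×G and 3×X: weight 8 ≤ 9, strength 1·7 + 3·11 = 40.
X has the best ratio (11/2) and is taken to its limit of 3; remaining capacity is filled optimally with the others.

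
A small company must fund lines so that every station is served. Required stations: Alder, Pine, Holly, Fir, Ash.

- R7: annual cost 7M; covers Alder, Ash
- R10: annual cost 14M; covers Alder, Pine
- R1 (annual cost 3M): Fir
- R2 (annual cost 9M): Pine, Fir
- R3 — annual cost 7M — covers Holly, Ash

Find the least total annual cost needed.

Choose R7, R2, and R3: together they cover Alder, Pine, Holly, Fir, Ash — every station.
Total annual cost: 7 + 9 + 7 = 23.

23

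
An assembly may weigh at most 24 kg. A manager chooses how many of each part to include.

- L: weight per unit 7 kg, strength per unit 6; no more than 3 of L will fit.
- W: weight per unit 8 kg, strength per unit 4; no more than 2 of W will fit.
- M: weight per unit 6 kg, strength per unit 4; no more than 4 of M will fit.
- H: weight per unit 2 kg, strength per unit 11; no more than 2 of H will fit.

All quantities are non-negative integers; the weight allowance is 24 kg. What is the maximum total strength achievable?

38

H has the best ratio (11/2); taking only H gives at most 2×11 = 22 (stopped by the supply cap of 2).
Mixing does better — 2×L, 1×M, and 2×H: weight 24 ≤ 24, strength 2·6 + 1·4 + 2·11 = 38.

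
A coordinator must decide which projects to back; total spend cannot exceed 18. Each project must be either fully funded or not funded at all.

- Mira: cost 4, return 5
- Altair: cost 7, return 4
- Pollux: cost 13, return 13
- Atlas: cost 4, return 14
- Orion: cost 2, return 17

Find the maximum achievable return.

40

Allowing fractional choices, the relaxed optimum would be about 44.0, but projects are indivisible.
Mira + Atlas + Orion: cost 4 + 4 + 2 = 10 ≤ 18, return 5 + 14 + 17 = 36.
Mira + Altair + Atlas + Orion: cost 4 + 7 + 4 + 2 = 17 ≤ 18, return 5 + 4 + 14 + 17 = 40.
Best is Mira, Altair, Atlas, and Orion with total return 40.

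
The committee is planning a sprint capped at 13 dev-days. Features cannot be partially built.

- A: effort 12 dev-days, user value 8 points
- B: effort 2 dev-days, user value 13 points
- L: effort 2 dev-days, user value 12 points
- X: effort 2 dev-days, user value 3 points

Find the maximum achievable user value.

28

B + L: effort 2 + 2 = 4 ≤ 13, user value 13 + 12 = 25.
B + L + X: effort 2 + 2 + 2 = 6 ≤ 13, user value 13 + 12 + 3 = 28.
Best is B, L, and X with total user value 28.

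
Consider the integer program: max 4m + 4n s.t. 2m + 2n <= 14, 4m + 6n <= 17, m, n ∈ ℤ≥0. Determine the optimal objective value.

16

The continuous relaxation peaks at (4.25, 0) with value 17.00; rounding to a feasible lattice point costs some objective.
(m,n)=(4,0): 2·4+2·0=8≤14, 4·4+6·0=16≤17, objective 16.
(m,n)=(3,0): 2·3+2·0=6≤14, 4·3+6·0=12≤17, objective 12.
Maximum is 16 at (m,n)=(4,0).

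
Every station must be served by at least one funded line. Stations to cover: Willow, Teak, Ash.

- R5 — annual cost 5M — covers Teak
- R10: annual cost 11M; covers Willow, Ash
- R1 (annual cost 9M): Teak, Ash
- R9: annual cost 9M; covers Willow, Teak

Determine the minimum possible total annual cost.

16

This is a weighted set-cover instance.
Choose R5 and R10: together they cover Willow, Teak, Ash — every station.
Total annual cost: 5 + 11 = 16.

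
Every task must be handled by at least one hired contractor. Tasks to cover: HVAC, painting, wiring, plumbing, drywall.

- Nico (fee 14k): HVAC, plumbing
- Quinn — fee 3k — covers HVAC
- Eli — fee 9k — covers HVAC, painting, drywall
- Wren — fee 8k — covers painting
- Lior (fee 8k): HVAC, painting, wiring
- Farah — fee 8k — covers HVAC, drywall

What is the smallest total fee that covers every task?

30

Choose Nico, Lior, and Farah: together they cover HVAC, painting, wiring, plumbing, drywall — every task.
Total fee: 14 + 8 + 8 = 30.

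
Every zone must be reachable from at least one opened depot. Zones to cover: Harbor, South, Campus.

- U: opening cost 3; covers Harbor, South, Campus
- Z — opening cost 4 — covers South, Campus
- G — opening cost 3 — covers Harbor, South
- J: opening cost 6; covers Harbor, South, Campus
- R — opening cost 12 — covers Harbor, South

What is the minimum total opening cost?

3

U alone covers Harbor, South, Campus — every zone.
Total opening cost: 3.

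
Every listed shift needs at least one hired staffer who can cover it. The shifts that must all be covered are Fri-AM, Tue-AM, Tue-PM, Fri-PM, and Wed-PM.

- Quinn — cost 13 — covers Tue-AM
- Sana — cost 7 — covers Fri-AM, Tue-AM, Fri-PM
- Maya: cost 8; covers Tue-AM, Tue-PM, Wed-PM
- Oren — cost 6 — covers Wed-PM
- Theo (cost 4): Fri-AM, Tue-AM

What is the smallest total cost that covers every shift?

This is a weighted set-cover instance.
Choose Sana and Maya: together they cover Fri-AM, Tue-AM, Tue-PM, Fri-PM, Wed-PM — every shift.
Total cost: 7 + 8 = 15.

15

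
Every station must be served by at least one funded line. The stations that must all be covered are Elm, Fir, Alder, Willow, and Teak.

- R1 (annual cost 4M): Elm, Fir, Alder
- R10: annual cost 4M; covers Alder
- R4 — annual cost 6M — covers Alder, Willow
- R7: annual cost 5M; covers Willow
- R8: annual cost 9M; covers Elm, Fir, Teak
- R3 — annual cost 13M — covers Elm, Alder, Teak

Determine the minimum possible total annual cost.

The greedy cost-per-new-station heuristic would pick R1, R7, and R8 for 18, but a cheaper cover exists.
Choose R4 and R8: together they cover Elm, Fir, Alder, Willow, Teak — every station.
Total annual cost: 6 + 9 = 15.
No cover costs less than 15.

15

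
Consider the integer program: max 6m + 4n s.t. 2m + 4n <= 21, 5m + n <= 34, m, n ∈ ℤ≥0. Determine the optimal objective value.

44

The continuous relaxation peaks at (6.39, 2.06) with value 46.56; rounding to a feasible lattice point costs some objective.
(m,n)=(6,2): 2·6+4·2=20≤21, 5·6+1·2=32≤34, objective 44.
(m,n)=(6,1): 2·6+4·1=16≤21, 5·6+1·1=31≤34, objective 40.
(m,n)=(5,2): 2·5+4·2=18≤21, 5·5+1·2=27≤34, objective 38.
The best lattice point is (6,2), giving 44.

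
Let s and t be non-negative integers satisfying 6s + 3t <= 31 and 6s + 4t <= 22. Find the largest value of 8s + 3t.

Relaxing integrality, the LP optimum is 29.33 at (s,t) = (3.67, 0), which is not an integer point.
(s,t)=(3,1): 6·3+3·1=21≤31, 6·3+4·1=22≤22, objective 27.
(s,t)=(3,0): 6·3+3·0=18≤31, 6·3+4·0=18≤22, objective 24.
Maximum is 27 at (s,t)=(3,1).

27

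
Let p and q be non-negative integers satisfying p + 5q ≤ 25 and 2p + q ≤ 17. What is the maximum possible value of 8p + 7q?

77

(p,q)=(7,3): 1·7+5·3=22≤25, 2·7+1·3=17≤17, objective 77.
(p,q)=(7,2): 1·7+5·2=17≤25, 2·7+1·2=16≤17, objective 70.
(p,q)=(6,3): 1·6+5·3=21≤25, 2·6+1·3=15≤17, objective 69.
The best lattice point is (7,3), giving 77.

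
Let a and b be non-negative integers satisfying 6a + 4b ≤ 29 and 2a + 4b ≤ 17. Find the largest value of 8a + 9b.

(a,b)=(2,3): 6·2+4·3=24≤29, 2·2+4·3=16≤17, objective 43.
(a,b)=(3,2): 6·3+4·2=26≤29, 2·3+4·2=14≤17, objective 42.
No feasible integer point exceeds 43.

43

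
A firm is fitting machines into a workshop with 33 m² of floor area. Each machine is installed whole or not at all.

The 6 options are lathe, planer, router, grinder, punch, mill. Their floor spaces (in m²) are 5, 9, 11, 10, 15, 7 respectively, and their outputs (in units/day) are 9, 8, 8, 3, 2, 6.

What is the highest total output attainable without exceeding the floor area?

lathe + planer + router + mill: floor space 5 + 9 + 11 + 7 = 32 ≤ 33, output 9 + 8 + 8 + 6 = 31.
lathe + planer + grinder + mill: floor space 5 + 9 + 10 + 7 = 31 ≤ 33, output 9 + 8 + 3 + 6 = 26.
Best is lathe, planer, router, and mill with total output 31.

31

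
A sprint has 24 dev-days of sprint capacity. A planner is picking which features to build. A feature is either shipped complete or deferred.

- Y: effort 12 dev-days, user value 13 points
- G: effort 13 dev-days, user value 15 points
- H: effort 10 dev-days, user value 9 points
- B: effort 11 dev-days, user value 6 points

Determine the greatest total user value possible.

24

Treat it as a binary knapsack problem.
Allowing fractional choices, the relaxed optimum would be about 26.9, but features are indivisible.
G + H: effort 13 + 10 = 23 ≤ 24, user value 15 + 9 = 24.
Y + H: effort 12 + 10 = 22 ≤ 24, user value 13 + 9 = 22.
Best is G and H with total user value 24.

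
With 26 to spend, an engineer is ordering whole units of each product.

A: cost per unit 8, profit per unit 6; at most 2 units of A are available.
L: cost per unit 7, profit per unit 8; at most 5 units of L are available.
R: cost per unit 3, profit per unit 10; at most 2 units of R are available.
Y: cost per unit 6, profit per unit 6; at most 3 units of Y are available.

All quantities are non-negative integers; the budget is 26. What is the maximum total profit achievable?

42

Take 2×L, 2×R, and 1×Y: cost 26 ≤ 26, profit 2·8 + 2·10 + 1·6 = 42.
R has the best ratio (10/3) and is taken to its limit of 2; remaining capacity is filled optimally with the others.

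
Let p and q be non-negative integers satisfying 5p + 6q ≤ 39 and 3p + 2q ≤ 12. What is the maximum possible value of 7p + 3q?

28

(p,q)=(4,0): 5·4+6·0=20≤39, 3·4+2·0=12≤12, objective 28.
(p,q)=(3,1): 5·3+6·1=21≤39, 3·3+2·1=11≤12, objective 24.
(p,q)=(3,0): 5·3+6·0=15≤39, 3·3+2·0=9≤12, objective 21.
Maximum is 28 at (p,q)=(4,0).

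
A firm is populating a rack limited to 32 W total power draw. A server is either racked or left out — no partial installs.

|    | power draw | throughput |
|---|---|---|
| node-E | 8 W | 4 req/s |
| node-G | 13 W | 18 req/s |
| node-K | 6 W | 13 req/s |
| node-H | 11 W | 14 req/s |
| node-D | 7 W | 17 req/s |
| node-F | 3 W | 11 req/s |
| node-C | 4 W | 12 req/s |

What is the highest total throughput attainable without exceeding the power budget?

Treat it as a binary knapsack problem.
Allowing fractional choices, the relaxed optimum would be about 69.6, but servers are indivisible.
node-G + node-K + node-D + node-C: power draw 13 + 6 + 7 + 4 = 30 ≤ 32, throughput 18 + 13 + 17 + 12 = 60.
node-K + node-H + node-D + node-F + node-C: power draw 6 + 11 + 7 + 3 + 4 = 31 ≤ 32, throughput 13 + 14 + 17 + 11 + 12 = 67.
Best is node-K, node-H, node-D, node-F, and node-C with total throughput 67.

67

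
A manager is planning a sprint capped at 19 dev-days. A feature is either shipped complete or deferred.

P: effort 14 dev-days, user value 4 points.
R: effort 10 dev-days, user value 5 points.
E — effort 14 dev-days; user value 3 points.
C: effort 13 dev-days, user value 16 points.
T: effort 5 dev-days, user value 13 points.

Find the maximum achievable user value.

Take C and T: effort 13 + 5 = 18 ≤ 19, user value 16 + 13 = 29.
No other feasible combination does better.

29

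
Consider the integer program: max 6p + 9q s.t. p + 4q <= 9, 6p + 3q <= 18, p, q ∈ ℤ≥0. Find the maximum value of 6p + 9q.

24

(p,q)=(1,2): 1·1+4·2=9≤9, 6·1+3·2=12≤18, objective 24.
(p,q)=(2,1): 1·2+4·1=6≤9, 6·2+3·1=15≤18, objective 21.
The best lattice point is (1,2), giving 24.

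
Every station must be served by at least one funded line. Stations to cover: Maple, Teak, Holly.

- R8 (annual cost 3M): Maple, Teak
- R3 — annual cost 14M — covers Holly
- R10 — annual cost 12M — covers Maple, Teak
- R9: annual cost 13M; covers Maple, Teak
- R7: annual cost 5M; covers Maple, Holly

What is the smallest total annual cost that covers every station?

8

This is an integer covering problem.
Choose R8 and R7: together they cover Maple, Teak, Holly — every station.
Total annual cost: 3 + 5 = 8.
No cover costs less than 8.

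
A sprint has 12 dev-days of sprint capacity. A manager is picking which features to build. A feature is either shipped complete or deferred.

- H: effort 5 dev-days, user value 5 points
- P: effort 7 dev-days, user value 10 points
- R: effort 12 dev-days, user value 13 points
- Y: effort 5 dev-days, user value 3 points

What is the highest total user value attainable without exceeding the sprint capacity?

This is an integer program with binary decision variables.
Take H and P: effort 5 + 7 = 12 ≤ 12, user value 5 + 10 = 15.
No other feasible combination does better.

15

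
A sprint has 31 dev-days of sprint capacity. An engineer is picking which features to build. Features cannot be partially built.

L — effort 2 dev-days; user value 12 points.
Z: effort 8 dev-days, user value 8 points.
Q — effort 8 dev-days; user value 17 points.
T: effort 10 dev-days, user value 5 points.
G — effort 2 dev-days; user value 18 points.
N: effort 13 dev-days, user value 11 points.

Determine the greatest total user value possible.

60

L + Z + Q + T + G: effort 2 + 8 + 8 + 10 + 2 = 30 ≤ 31, user value 12 + 8 + 17 + 5 + 18 = 60.
L + Q + G + N: effort 2 + 8 + 2 + 13 = 25 ≤ 31, user value 12 + 17 + 18 + 11 = 58.
Best is L, Z, Q, T, and G with total user value 60.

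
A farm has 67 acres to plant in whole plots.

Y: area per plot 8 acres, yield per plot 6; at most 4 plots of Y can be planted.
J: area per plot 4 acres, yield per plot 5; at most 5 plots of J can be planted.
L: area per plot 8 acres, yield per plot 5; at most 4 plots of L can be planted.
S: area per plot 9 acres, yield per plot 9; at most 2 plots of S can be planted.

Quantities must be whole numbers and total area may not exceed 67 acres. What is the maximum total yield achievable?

62

Take 4×Y, 4×J, and 2×S: area 66 ≤ 67, yield 4·6 + 4·5 + 2·9 = 62.
No other integer combination yields more.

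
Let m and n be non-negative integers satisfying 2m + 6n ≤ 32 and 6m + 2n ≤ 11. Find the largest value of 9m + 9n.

(m,n)=(0,5): 2·0+6·5=30≤32, 6·0+2·5=10≤11, objective 45.
(m,n)=(0,4): 2·0+6·4=24≤32, 6·0+2·4=8≤11, objective 36.
Maximum is 45 at (m,n)=(0,5).

45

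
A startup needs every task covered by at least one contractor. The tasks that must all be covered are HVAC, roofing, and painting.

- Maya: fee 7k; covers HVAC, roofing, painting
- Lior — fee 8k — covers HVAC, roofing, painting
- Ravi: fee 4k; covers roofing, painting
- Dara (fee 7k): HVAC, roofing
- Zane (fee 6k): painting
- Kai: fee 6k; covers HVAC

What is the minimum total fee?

The greedy cost-per-new-task heuristic would pick Ravi and Kai for 10, but a cheaper cover exists.
Maya alone covers HVAC, roofing, painting — every task.
Total fee: 7.
No cover costs less than 7.

7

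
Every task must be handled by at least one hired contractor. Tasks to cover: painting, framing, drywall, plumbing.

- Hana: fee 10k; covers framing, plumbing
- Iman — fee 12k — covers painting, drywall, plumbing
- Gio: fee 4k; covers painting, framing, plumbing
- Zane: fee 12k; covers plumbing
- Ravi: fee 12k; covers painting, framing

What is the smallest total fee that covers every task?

Choose Iman and Gio: together they cover painting, framing, drywall, plumbing — every task.
Total fee: 12 + 4 = 16.

16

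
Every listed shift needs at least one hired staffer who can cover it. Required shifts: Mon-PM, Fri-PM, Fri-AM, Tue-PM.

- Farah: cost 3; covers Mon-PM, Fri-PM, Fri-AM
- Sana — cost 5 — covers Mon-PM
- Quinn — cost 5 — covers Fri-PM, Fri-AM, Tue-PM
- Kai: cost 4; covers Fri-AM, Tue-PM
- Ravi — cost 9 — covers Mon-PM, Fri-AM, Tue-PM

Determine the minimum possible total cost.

Choose Farah and Kai: together they cover Mon-PM, Fri-PM, Fri-AM, Tue-PM — every shift.
Total cost: 3 + 4 = 7.
No cover costs less than 7.

7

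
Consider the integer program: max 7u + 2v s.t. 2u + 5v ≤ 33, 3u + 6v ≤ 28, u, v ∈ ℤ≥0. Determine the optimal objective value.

63

(u,v)=(9,0) is feasible, giving 63.
(u,v)=(8,0) is feasible, giving 56.
No feasible integer point exceeds 63.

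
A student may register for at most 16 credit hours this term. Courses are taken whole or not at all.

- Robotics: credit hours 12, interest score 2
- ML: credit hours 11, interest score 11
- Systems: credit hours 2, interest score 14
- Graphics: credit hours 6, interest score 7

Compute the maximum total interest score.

25

Take ML and Systems: credit hours 11 + 2 = 13 ≤ 16, interest score 11 + 14 = 25.
No other feasible combination does better.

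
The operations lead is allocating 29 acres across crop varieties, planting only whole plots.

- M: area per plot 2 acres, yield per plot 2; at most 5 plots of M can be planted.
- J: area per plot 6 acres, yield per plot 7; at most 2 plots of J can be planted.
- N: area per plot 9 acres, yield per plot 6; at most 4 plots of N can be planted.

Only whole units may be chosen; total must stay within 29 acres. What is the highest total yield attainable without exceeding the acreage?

This is a bounded integer knapsack.
J has the best ratio (7/6); taking only J gives at most 2×7 = 14 (stopped by the supply cap of 2).
Mixing does better — 4×M, 2×J, and 1×N: area 29 ≤ 29, yield 4·2 + 2·7 + 1·6 = 28.

28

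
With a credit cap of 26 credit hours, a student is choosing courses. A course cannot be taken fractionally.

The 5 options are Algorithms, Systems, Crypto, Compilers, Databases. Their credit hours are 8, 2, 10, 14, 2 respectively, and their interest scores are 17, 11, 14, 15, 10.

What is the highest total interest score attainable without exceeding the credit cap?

53

Allowing fractional choices, the relaxed optimum would be about 56.3, but courses are indivisible.
Algorithms + Systems + Crypto + Databases: credit hours 8 + 2 + 10 + 2 = 22 ≤ 26, interest score 17 + 11 + 14 + 10 = 52.
Algorithms + Systems + Compilers + Databases: credit hours 8 + 2 + 14 + 2 = 26 ≤ 26, interest score 17 + 11 + 15 + 10 = 53.
Best is Algorithms, Systems, Compilers, and Databases with total interest score 53.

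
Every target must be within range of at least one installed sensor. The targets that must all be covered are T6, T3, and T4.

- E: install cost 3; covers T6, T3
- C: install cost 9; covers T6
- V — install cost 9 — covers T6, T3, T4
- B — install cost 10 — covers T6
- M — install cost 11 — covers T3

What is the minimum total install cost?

9

This is a weighted set-cover instance.
V alone covers T6, T3, T4 — every target.
Total install cost: 9.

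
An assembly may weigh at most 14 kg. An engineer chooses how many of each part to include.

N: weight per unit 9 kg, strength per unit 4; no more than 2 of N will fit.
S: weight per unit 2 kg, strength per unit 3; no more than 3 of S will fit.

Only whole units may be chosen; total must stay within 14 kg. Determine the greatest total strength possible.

10

This is a bounded integer knapsack.
1×N and 2×S: weight 13 ≤ 14, strength 1·4 + 2·3 = 10.
3×S: weight 6 ≤ 14, strength 3·3 = 9.
Best is 10.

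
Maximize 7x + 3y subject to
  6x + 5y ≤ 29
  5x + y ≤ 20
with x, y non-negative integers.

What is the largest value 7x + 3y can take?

(x,y)=(4,0): 6·4+5·0=24≤29, 5·4+1·0=20≤20, objective 28.
(x,y)=(3,2): 6·3+5·2=28≤29, 5·3+1·2=17≤20, objective 27.
(x,y)=(3,1): 6·3+5·1=23≤29, 5·3+1·1=16≤20, objective 24.
(x,y)=(3,0): 6·3+5·0=18≤29, 5·3+1·0=15≤20, objective 21.
No feasible integer point exceeds 28.

28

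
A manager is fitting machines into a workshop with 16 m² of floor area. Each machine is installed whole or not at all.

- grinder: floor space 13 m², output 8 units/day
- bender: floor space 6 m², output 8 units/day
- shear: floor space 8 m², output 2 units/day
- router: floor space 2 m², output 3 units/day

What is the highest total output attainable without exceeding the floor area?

13

Take bender, shear, and router: floor space 6 + 8 + 2 = 16 ≤ 16, output 8 + 2 + 3 = 13.
No other feasible combination does better.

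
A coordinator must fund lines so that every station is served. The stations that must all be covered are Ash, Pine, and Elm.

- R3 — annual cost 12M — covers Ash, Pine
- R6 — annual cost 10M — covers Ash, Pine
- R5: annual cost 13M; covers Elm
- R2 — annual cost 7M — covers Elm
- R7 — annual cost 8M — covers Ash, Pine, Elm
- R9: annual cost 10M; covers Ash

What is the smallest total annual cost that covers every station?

8

R7 alone covers Ash, Pine, Elm — every station.
Total annual cost: 8.
No cover costs less than 8.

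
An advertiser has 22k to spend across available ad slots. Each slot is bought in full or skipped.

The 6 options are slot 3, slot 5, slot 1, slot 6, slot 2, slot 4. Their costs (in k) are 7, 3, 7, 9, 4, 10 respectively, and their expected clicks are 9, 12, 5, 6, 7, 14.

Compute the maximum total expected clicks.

35

This is an integer program with binary decision variables.
Allowing fractional choices, the relaxed optimum would be about 39.4, but ad slots are indivisible.
slot 3 + slot 5 + slot 1 + slot 2: cost 7 + 3 + 7 + 4 = 21 ≤ 22, expected clicks 9 + 12 + 5 + 7 = 33.
slot 3 + slot 5 + slot 4: cost 7 + 3 + 10 = 20 ≤ 22, expected clicks 9 + 12 + 14 = 35.
slot 5 + slot 2 + slot 4: cost 3 + 4 + 10 = 17 ≤ 22, expected clicks 12 + 7 + 14 = 33.
Best is slot 3, slot 5, and slot 4 with total expected clicks 35.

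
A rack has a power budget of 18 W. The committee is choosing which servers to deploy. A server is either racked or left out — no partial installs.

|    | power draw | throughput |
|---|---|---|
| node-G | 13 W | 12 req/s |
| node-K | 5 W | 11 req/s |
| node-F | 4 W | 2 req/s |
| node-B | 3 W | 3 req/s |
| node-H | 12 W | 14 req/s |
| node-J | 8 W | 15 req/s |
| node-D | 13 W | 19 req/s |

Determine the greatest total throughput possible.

30

This is an integer program with binary decision variables.
Take node-K and node-D: power draw 5 + 13 = 18 ≤ 18, throughput 11 + 19 = 30.
No other feasible combination does better.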